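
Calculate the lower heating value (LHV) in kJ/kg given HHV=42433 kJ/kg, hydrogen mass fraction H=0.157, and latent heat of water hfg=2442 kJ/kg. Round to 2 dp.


LHV = HHV - hfg * 9 * H
Water correction = 2442 * 9 * 0.157 = 3450.546 kJ/kg
LHV = 42433 - 3450.546 = 38982.45 kJ/kg


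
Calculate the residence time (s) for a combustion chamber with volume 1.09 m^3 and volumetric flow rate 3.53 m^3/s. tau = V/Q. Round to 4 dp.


tau = V / Q_flow
tau = 1.09 / 3.53 = 0.3088 s


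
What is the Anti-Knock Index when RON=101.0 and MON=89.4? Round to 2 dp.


AKI = (RON + MON) / 2
AKI = (101.0 + 89.4) / 2
AKI = 190.4 / 2 = 95.20


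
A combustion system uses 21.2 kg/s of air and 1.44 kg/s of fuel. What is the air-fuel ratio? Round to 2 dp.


AFR = m_air / m_fuel
AFR = 21.2 / 1.44 = 14.72


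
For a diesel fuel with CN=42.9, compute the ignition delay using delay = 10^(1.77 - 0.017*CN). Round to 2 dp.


delay = 10^(1.77 - 0.017*CN)
Exponent = 1.77 - 0.017*42.9 = 1.0407
delay = 10^1.0407 = 10.98 ms


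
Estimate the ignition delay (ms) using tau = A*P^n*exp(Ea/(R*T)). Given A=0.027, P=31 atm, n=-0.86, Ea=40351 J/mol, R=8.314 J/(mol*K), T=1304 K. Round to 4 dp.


tau = A * P^n * exp(Ea/(R*T))
P^n = 31^(-0.86) = 0.05217097
Ea/(R*T) = 40351/(8.314*1304) = 3.721917
exp(Ea/(R*T)) = 41.343576
tau = 0.027 * 0.05217097 * 41.343576 = 0.0582 ms


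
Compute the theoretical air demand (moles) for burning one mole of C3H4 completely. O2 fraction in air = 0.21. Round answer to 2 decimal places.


Balanced combustion: C3H4 + 4 O2 -> 3 CO2 + 2 H2O
O2 needed = C + H/4 = 3 + 4/4 = 4.00 moles
Air moles = O2 / 0.21 = 4.00 / 0.21 = 19.05 moles air


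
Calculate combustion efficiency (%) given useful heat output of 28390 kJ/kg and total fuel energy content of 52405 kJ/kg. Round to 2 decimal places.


Efficiency = (Q_useful / Q_fuel) * 100
Efficiency = (28390 / 52405) * 100
Efficiency = 0.5417 * 100 = 54.17%


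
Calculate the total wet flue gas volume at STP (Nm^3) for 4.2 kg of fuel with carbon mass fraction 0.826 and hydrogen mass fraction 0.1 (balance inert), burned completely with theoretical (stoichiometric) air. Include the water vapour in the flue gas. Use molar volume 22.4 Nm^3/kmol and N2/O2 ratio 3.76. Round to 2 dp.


Per kg fuel: CO2 = (C/12 kmol)*22.4 = (0.826/12)*22.4 = 1.54187 Nm^3
Per kg fuel: H2O = (H/2 kmol)*22.4 = (0.1/2)*22.4 = 1.12000 Nm^3
O2 needed per kg fuel = C/12 + H/4 = 0.826/12 + 0.1/4 = 0.09383333 kmol
Per kg fuel: N2 = O2*3.76*22.4 = 0.09383333*3.76*22.4 = 7.90302 Nm^3
Total per kg = 1.54187 + 1.12000 + 7.90302 = 10.56489 Nm^3
Total = 10.56489 * 4.2 = 44.37 Nm^3


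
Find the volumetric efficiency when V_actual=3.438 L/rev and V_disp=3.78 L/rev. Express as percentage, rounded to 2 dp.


eta_v = (V_actual / V_disp) * 100
Ratio = 3.438 / 3.78 = 0.9095
eta_v = 0.9095 * 100 = 90.95%


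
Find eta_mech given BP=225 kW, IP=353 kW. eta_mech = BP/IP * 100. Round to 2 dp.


eta_mech = (BP / IP) * 100
Ratio = 225 / 353 = 0.6374
eta_mech = 0.6374 * 100 = 63.74%


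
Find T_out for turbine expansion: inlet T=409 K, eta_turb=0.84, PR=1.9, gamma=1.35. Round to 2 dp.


T_out = T_in * (1 - eta * (1 - PR^(-(gamma-1)/gamma)))
Exponent = -(1.35-1)/1.35 = -0.25925926
PR^exp = 1.9^(-0.25925926) = 0.84670193
Factor = 1 - 0.84*(1 - 0.84670193) = 0.87122962
T_out = 409 * 0.87122962 = 356.33 K


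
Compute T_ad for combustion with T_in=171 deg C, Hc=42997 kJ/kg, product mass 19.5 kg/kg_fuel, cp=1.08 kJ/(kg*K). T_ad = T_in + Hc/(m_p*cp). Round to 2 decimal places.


T_ad = T_in + Hc / (m_p * cp)
Denominator = 19.5 * 1.08 = 21.0600
Temperature rise = 42997 / 21.0600 = 2041.64 K
T_ad = 171 + 2041.64 = 2212.64 deg C


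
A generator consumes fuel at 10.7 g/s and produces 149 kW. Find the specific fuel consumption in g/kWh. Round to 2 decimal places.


SFC = (mf / BP) * 3600
Rate = 10.7 / 149 = 0.071812 g/(s*kW)
SFC = 0.071812 * 3600 = 258.52 g/kWh


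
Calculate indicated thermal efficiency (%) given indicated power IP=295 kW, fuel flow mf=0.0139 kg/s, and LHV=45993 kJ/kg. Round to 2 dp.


eta_ith = (IP / (mf * LHV)) * 100
Denominator = 0.0139 * 45993 = 639.3027 kW
eta_ith = (295 / 639.3027) * 100 = 46.14%


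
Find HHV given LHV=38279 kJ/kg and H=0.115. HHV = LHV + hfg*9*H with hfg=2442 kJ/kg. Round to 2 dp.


HHV = LHV + hfg * 9 * H
Water addition = 2442 * 9 * 0.115 = 2527.470 kJ/kg
HHV = 38279 + 2527.470 = 40806.47 kJ/kg


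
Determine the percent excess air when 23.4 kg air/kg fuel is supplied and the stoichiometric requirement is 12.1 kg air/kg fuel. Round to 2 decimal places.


Excess air = actual - stoichiometric = 23.4 - 12.1 = 11.30 kg/kg fuel
Excess air % = (excess / stoich) * 100 = (11.30 / 12.1) * 100 = 93.39%


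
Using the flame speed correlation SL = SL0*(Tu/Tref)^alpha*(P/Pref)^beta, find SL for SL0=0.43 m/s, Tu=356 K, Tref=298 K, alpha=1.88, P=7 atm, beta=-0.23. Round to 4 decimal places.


SL = SL0 * (Tu/Tref)^alpha * (P/Pref)^beta
T ratio = 356/298 = 1.19463087
(T ratio)^alpha = 1.19463087^1.88 = 1.397010
(P/Pref)^beta = 7^(-0.23) = 0.639186
SL = 0.43 * 1.397010 * 0.639186 = 0.3840 m/s


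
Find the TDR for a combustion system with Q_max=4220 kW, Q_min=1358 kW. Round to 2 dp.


TDR = Q_max / Q_min
TDR = 4220 / 1358 = 3.11


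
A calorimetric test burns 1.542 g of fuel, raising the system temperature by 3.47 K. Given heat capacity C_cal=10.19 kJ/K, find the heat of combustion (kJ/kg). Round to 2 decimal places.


Hc = C_cal * delta_T / m_fuel
Q_released = 10.19 * 3.47 = 35.3593 kJ
m_fuel = 1.542 g = 1.542/1000 kg = 0.001542 kg
Hc = 35.3593 / 0.001542 = 22930.80 kJ/kg


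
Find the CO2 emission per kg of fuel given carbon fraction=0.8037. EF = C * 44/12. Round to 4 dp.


EF = C_frac * (M_CO2 / M_C)
EF = 0.8037 * (44/12)
EF = 0.8037 * 3.666667 = 2.9469 kg_CO2/kg_fuel


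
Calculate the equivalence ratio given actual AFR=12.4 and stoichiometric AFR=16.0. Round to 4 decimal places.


phi = AFR_stoich / AFR_actual
phi = 16.0 / 12.4 = 1.2903


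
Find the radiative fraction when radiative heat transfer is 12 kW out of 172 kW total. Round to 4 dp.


f_rad = Q_rad / Q_total
f_rad = 12 / 172 = 0.0698


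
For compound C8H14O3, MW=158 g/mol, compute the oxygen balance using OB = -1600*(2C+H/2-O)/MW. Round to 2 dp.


OB = -1600 * (2C + H/2 - O) / MW
Inner = 2*8 + 14/2 - 3 = 20.00
OB = -1600 * 20.00 / 158 = -202.53%


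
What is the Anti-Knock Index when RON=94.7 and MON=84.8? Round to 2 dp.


AKI = (RON + MON) / 2
AKI = (94.7 + 84.8) / 2
AKI = 179.5 / 2 = 89.75


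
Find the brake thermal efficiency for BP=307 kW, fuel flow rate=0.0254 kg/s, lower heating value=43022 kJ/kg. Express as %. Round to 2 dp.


eta_BTE = (BP / (mf * LHV)) * 100
Denominator = 0.0254 * 43022 = 1092.7588 kW
eta_BTE = (307 / 1092.7588) * 100 = 28.09%


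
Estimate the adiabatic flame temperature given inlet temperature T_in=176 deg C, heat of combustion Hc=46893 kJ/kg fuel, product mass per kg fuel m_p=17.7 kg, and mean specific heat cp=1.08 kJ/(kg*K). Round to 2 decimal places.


T_ad = T_in + Hc / (m_p * cp)
Denominator = 17.7 * 1.08 = 19.1160
Temperature rise = 46893 / 19.1160 = 2453.08 K
T_ad = 176 + 2453.08 = 2629.08 deg C


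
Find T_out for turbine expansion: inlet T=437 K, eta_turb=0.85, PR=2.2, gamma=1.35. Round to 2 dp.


T_out = T_in * (1 - eta * (1 - PR^(-(gamma-1)/gamma)))
Exponent = -(1.35-1)/1.35 = -0.25925926
PR^exp = 2.2^(-0.25925926) = 0.81512413
Factor = 1 - 0.85*(1 - 0.81512413) = 0.84285551
T_out = 437 * 0.84285551 = 368.33 K


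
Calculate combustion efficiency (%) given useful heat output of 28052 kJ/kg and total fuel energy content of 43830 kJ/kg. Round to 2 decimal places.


Efficiency = (Q_useful / Q_fuel) * 100
Efficiency = (28052 / 43830) * 100
Efficiency = 0.6400 * 100 = 64.00%


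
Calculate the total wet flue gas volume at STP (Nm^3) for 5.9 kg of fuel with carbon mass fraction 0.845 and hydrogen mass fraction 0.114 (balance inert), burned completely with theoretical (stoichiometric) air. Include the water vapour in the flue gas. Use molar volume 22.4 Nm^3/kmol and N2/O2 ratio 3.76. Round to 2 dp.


Per kg fuel: CO2 = (C/12 kmol)*22.4 = (0.845/12)*22.4 = 1.57733 Nm^3
Per kg fuel: H2O = (H/2 kmol)*22.4 = (0.114/2)*22.4 = 1.27680 Nm^3
O2 needed per kg fuel = C/12 + H/4 = 0.845/12 + 0.114/4 = 0.09891667 kmol
Per kg fuel: N2 = O2*3.76*22.4 = 0.09891667*3.76*22.4 = 8.33116 Nm^3
Total per kg = 1.57733 + 1.27680 + 8.33116 = 11.18529 Nm^3
Total = 11.18529 * 5.9 = 65.99 Nm^3


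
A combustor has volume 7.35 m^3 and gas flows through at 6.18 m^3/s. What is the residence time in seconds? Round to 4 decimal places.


tau = V / Q_flow
tau = 7.35 / 6.18 = 1.1893 s


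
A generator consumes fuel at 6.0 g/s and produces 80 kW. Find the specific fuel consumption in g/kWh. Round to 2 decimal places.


SFC = (mf / BP) * 3600
Rate = 6.0 / 80 = 0.075000 g/(s*kW)
SFC = 0.075000 * 3600 = 270.00 g/kWh


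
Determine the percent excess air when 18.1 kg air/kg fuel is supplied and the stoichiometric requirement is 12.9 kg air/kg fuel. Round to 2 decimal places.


Excess air = actual - stoichiometric = 18.1 - 12.9 = 5.20 kg/kg fuel
Excess air % = (excess / stoich) * 100 = (5.20 / 12.9) * 100 = 40.31%


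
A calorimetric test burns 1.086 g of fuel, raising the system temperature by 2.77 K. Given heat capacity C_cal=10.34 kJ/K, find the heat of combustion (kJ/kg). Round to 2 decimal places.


Hc = C_cal * delta_T / m_fuel
Q_released = 10.34 * 2.77 = 28.6418 kJ
m_fuel = 1.086 g = 1.086/1000 kg = 0.001086 kg
Hc = 28.6418 / 0.001086 = 26373.66 kJ/kg


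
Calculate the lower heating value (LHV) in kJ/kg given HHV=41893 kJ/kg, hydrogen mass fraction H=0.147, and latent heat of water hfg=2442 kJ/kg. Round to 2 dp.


LHV = HHV - hfg * 9 * H
Water correction = 2442 * 9 * 0.147 = 3230.766 kJ/kg
LHV = 41893 - 3230.766 = 38662.23 kJ/kg


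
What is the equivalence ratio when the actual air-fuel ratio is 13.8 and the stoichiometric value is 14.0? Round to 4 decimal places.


phi = AFR_stoich / AFR_actual
phi = 14.0 / 13.8 = 1.0145


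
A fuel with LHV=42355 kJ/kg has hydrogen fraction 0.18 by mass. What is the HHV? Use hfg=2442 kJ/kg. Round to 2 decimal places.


HHV = LHV + hfg * 9 * H
Water addition = 2442 * 9 * 0.18 = 3956.040 kJ/kg
HHV = 42355 + 3956.040 = 46311.04 kJ/kg


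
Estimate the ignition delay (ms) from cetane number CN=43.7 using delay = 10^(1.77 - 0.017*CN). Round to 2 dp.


delay = 10^(1.77 - 0.017*CN)
Exponent = 1.77 - 0.017*43.7 = 1.0271
delay = 10^1.0271 = 10.64 ms


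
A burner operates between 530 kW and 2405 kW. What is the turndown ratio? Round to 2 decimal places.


TDR = Q_max / Q_min
TDR = 2405 / 530 = 4.54


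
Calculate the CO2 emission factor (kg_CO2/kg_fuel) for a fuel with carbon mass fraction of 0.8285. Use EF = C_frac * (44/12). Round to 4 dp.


EF = C_frac * (M_CO2 / M_C)
EF = 0.8285 * (44/12)
EF = 0.8285 * 3.666667 = 3.0378 kg_CO2/kg_fuel


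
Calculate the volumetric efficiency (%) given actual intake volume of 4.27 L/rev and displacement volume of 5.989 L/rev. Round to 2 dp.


eta_v = (V_actual / V_disp) * 100
Ratio = 4.27 / 5.989 = 0.7130
eta_v = 0.7130 * 100 = 71.30%


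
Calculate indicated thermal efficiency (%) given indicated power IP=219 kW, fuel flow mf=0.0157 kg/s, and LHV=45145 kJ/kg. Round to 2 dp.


eta_ith = (IP / (mf * LHV)) * 100
Denominator = 0.0157 * 45145 = 708.7765 kW
eta_ith = (219 / 708.7765) * 100 = 30.90%


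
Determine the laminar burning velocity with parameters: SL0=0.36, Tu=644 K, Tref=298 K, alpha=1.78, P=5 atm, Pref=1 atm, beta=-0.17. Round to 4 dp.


SL = SL0 * (Tu/Tref)^alpha * (P/Pref)^beta
T ratio = 644/298 = 2.16107383
(T ratio)^alpha = 2.16107383^1.78 = 3.941957
(P/Pref)^beta = 5^(-0.17) = 0.760633
SL = 0.36 * 3.941957 * 0.760633 = 1.0794 m/s


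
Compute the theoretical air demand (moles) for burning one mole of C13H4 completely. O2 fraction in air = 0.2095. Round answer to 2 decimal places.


Balanced combustion: C13H4 + 14 O2 -> 13 CO2 + 2 H2O
O2 needed = C + H/4 = 13 + 4/4 = 14.00 moles
Air moles = O2 / 0.2095 = 14.00 / 0.2095 = 66.83 moles air


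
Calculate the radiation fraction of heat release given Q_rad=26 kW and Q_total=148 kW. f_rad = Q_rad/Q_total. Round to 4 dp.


f_rad = Q_rad / Q_total
f_rad = 26 / 148 = 0.1757


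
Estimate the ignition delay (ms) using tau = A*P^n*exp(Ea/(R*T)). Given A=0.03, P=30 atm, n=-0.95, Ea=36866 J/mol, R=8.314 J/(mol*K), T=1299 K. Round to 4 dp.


tau = A * P^n * exp(Ea/(R*T))
P^n = 30^(-0.95) = 0.03951253
Ea/(R*T) = 36866/(8.314*1299) = 3.413555
exp(Ea/(R*T)) = 30.373015
tau = 0.03 * 0.03951253 * 30.373015 = 0.0360 ms


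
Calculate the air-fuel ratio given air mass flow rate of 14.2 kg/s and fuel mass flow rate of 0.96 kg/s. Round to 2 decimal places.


AFR = m_air / m_fuel
AFR = 14.2 / 0.96 = 14.79


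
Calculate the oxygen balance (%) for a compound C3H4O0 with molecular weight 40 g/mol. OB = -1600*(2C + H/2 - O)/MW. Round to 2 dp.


OB = -1600 * (2C + H/2 - O) / MW
Inner = 2*3 + 4/2 - 0 = 8.00
OB = -1600 * 8.00 / 40 = -320.00%


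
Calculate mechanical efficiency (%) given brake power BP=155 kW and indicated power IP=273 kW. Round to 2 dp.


eta_mech = (BP / IP) * 100
Ratio = 155 / 273 = 0.5678
eta_mech = 0.5678 * 100 = 56.78%


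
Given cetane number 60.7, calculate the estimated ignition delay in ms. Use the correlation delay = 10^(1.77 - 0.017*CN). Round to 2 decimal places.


delay = 10^(1.77 - 0.017*CN)
Exponent = 1.77 - 0.017*60.7 = 0.7381
delay = 10^0.7381 = 5.47 ms


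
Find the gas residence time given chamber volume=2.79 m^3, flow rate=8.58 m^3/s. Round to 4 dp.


tau = V / Q_flow
tau = 2.79 / 8.58 = 0.3252 s


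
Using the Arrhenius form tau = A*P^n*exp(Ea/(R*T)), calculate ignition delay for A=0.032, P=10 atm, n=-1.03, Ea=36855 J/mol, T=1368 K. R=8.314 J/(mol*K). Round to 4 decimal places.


tau = A * P^n * exp(Ea/(R*T))
P^n = 10^(-1.03) = 0.09332543
Ea/(R*T) = 36855/(8.314*1368) = 3.240412
exp(Ea/(R*T)) = 25.544256
tau = 0.032 * 0.09332543 * 25.544256 = 0.0763 ms


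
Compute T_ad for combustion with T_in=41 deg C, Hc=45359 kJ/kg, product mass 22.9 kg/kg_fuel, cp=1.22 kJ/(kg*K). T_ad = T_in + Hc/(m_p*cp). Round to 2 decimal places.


T_ad = T_in + Hc / (m_p * cp)
Denominator = 22.9 * 1.22 = 27.9380
Temperature rise = 45359 / 27.9380 = 1623.56 K
T_ad = 41 + 1623.56 = 1664.56 deg C


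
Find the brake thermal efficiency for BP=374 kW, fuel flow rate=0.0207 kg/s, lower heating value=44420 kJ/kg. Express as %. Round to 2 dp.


eta_BTE = (BP / (mf * LHV)) * 100
Denominator = 0.0207 * 44420 = 919.4940 kW
eta_BTE = (374 / 919.4940) * 100 = 40.67%


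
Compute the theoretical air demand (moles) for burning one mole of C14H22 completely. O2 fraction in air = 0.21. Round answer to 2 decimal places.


Balanced combustion: C14H22 + 19.5 O2 -> 14 CO2 + 11 H2O
O2 needed = C + H/4 = 14 + 22/4 = 19.50 moles
Air moles = O2 / 0.21 = 19.50 / 0.21 = 92.86 moles air


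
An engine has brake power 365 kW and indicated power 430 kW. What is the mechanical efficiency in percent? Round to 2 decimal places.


eta_mech = (BP / IP) * 100
Ratio = 365 / 430 = 0.8488
eta_mech = 0.8488 * 100 = 84.88%


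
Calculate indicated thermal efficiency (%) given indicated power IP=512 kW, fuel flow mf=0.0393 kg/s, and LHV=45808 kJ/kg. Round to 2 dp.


eta_ith = (IP / (mf * LHV)) * 100
Denominator = 0.0393 * 45808 = 1800.2544 kW
eta_ith = (512 / 1800.2544) * 100 = 28.44%


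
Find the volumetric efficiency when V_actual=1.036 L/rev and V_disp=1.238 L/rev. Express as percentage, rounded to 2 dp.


eta_v = (V_actual / V_disp) * 100
Ratio = 1.036 / 1.238 = 0.8368
eta_v = 0.8368 * 100 = 83.68%


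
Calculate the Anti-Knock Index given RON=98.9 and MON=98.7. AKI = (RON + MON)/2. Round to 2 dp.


AKI = (RON + MON) / 2
AKI = (98.9 + 98.7) / 2
AKI = 197.6 / 2 = 98.80


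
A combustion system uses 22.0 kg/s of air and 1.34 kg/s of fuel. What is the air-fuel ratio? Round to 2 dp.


AFR = m_air / m_fuel
AFR = 22.0 / 1.34 = 16.42


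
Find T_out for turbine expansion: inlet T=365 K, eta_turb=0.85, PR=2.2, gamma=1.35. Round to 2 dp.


T_out = T_in * (1 - eta * (1 - PR^(-(gamma-1)/gamma)))
Exponent = -(1.35-1)/1.35 = -0.25925926
PR^exp = 2.2^(-0.25925926) = 0.81512413
Factor = 1 - 0.85*(1 - 0.81512413) = 0.84285551
T_out = 365 * 0.84285551 = 307.64 K


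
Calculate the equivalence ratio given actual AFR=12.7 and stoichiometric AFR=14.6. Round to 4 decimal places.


phi = AFR_stoich / AFR_actual
phi = 14.6 / 12.7 = 1.1496


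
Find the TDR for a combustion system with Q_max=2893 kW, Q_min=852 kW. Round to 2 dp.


TDR = Q_max / Q_min
TDR = 2893 / 852 = 3.40


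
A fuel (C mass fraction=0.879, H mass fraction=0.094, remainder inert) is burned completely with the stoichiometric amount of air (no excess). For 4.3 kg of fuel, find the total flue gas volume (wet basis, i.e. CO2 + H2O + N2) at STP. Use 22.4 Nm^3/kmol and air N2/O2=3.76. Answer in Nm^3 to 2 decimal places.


Per kg fuel: CO2 = (C/12 kmol)*22.4 = (0.879/12)*22.4 = 1.64080 Nm^3
Per kg fuel: H2O = (H/2 kmol)*22.4 = (0.094/2)*22.4 = 1.05280 Nm^3
O2 needed per kg fuel = C/12 + H/4 = 0.879/12 + 0.094/4 = 0.09675000 kmol
Per kg fuel: N2 = O2*3.76*22.4 = 0.09675000*3.76*22.4 = 8.14867 Nm^3
Total per kg = 1.64080 + 1.05280 + 8.14867 = 10.84227 Nm^3
Total = 10.84227 * 4.3 = 46.62 Nm^3


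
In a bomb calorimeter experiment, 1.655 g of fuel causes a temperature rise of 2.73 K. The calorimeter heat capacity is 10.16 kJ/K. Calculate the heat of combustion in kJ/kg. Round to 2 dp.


Hc = C_cal * delta_T / m_fuel
Q_released = 10.16 * 2.73 = 27.7368 kJ
m_fuel = 1.655 g = 1.655/1000 kg = 0.001655 kg
Hc = 27.7368 / 0.001655 = 16759.40 kJ/kg


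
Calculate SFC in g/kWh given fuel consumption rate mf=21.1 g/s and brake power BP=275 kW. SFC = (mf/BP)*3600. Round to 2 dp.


SFC = (mf / BP) * 3600
Rate = 21.1 / 275 = 0.076727 g/(s*kW)
SFC = 0.076727 * 3600 = 276.22 g/kWh


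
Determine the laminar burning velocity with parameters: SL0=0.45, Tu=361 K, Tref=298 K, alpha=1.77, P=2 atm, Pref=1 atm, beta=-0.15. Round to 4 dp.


SL = SL0 * (Tu/Tref)^alpha * (P/Pref)^beta
T ratio = 361/298 = 1.21140940
(T ratio)^alpha = 1.21140940^1.77 = 1.404187
(P/Pref)^beta = 2^(-0.15) = 0.901250
SL = 0.45 * 1.404187 * 0.901250 = 0.5695 m/s


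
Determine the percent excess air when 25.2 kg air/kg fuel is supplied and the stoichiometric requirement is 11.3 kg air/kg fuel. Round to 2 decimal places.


Excess air = actual - stoichiometric = 25.2 - 11.3 = 13.90 kg/kg fuel
Excess air % = (excess / stoich) * 100 = (13.90 / 11.3) * 100 = 123.01%


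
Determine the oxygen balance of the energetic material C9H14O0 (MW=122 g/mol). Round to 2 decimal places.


OB = -1600 * (2C + H/2 - O) / MW
Inner = 2*9 + 14/2 - 0 = 25.00
OB = -1600 * 25.00 / 122 = -327.87%


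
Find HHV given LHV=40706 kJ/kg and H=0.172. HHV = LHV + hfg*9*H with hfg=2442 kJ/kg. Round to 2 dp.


HHV = LHV + hfg * 9 * H
Water addition = 2442 * 9 * 0.172 = 3780.216 kJ/kg
HHV = 40706 + 3780.216 = 44486.22 kJ/kg


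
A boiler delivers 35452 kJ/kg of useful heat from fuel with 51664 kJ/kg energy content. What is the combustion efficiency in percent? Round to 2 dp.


Efficiency = (Q_useful / Q_fuel) * 100
Efficiency = (35452 / 51664) * 100
Efficiency = 0.6862 * 100 = 68.62%


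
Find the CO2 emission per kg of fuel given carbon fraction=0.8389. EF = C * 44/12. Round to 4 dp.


EF = C_frac * (M_CO2 / M_C)
EF = 0.8389 * (44/12)
EF = 0.8389 * 3.666667 = 3.0760 kg_CO2/kg_fuel


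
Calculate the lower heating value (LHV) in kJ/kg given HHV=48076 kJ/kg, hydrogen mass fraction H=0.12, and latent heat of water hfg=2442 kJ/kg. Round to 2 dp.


LHV = HHV - hfg * 9 * H
Water correction = 2442 * 9 * 0.12 = 2637.360 kJ/kg
LHV = 48076 - 2637.360 = 45438.64 kJ/kg


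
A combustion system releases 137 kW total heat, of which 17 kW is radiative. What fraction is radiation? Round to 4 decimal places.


f_rad = Q_rad / Q_total
f_rad = 17 / 137 = 0.1241


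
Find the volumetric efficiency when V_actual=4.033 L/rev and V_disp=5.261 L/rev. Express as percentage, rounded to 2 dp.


eta_v = (V_actual / V_disp) * 100
Ratio = 4.033 / 5.261 = 0.7666
eta_v = 0.7666 * 100 = 76.66%


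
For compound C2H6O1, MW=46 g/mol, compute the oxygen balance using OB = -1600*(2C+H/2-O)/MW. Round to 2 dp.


OB = -1600 * (2C + H/2 - O) / MW
Inner = 2*2 + 6/2 - 1 = 6.00
OB = -1600 * 6.00 / 46 = -208.70%


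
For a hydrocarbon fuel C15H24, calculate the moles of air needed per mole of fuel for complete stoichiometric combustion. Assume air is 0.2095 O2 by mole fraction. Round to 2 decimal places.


Balanced combustion: C15H24 + 21 O2 -> 15 CO2 + 12 H2O
O2 needed = C + H/4 = 15 + 24/4 = 21.00 moles
Air moles = O2 / 0.2095 = 21.00 / 0.2095 = 100.24 moles air


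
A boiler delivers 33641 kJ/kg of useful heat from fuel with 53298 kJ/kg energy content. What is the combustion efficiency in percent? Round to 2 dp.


Efficiency = (Q_useful / Q_fuel) * 100
Efficiency = (33641 / 53298) * 100
Efficiency = 0.6312 * 100 = 63.12%


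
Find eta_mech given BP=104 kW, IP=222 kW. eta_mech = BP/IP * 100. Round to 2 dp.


eta_mech = (BP / IP) * 100
Ratio = 104 / 222 = 0.4685
eta_mech = 0.4685 * 100 = 46.85%


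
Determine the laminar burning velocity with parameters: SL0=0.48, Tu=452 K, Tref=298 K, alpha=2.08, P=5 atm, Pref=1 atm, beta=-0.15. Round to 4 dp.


SL = SL0 * (Tu/Tref)^alpha * (P/Pref)^beta
T ratio = 452/298 = 1.51677852
(T ratio)^alpha = 1.51677852^2.08 = 2.378582
(P/Pref)^beta = 5^(-0.15) = 0.785515
SL = 0.48 * 2.378582 * 0.785515 = 0.8968 m/s


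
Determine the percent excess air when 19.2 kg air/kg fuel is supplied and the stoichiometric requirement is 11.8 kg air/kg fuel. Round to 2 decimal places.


Excess air = actual - stoichiometric = 19.2 - 11.8 = 7.40 kg/kg fuel
Excess air % = (excess / stoich) * 100 = (7.40 / 11.8) * 100 = 62.71%


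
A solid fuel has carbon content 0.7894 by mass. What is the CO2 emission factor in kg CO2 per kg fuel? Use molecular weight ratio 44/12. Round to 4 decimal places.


EF = C_frac * (M_CO2 / M_C)
EF = 0.7894 * (44/12)
EF = 0.7894 * 3.666667 = 2.8945 kg_CO2/kg_fuel


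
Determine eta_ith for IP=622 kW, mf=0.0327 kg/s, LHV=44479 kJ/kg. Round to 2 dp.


eta_ith = (IP / (mf * LHV)) * 100
Denominator = 0.0327 * 44479 = 1454.4633 kW
eta_ith = (622 / 1454.4633) * 100 = 42.76%


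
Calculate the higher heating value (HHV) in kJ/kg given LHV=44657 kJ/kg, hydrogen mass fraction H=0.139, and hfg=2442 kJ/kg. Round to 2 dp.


HHV = LHV + hfg * 9 * H
Water addition = 2442 * 9 * 0.139 = 3054.942 kJ/kg
HHV = 44657 + 3054.942 = 47711.94 kJ/kg


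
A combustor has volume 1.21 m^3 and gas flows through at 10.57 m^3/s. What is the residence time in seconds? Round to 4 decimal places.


tau = V / Q_flow
tau = 1.21 / 10.57 = 0.1145 s


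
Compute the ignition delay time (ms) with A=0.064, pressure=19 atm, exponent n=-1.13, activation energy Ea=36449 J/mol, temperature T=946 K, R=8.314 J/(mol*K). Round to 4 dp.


tau = A * P^n * exp(Ea/(R*T))
P^n = 19^(-1.13) = 0.03589289
Ea/(R*T) = 36449/(8.314*946) = 4.634303
exp(Ea/(R*T)) = 102.956172
tau = 0.064 * 0.03589289 * 102.956172 = 0.2365 ms


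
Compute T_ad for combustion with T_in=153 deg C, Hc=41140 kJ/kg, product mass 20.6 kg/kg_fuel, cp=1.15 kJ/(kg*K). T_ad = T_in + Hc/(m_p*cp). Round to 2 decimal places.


T_ad = T_in + Hc / (m_p * cp)
Denominator = 20.6 * 1.15 = 23.6900
Temperature rise = 41140 / 23.6900 = 1736.60 K
T_ad = 153 + 1736.60 = 1889.60 deg C


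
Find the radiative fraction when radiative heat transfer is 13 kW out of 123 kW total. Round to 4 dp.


f_rad = Q_rad / Q_total
f_rad = 13 / 123 = 0.1057


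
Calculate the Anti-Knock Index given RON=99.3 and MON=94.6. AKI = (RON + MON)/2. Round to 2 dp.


AKI = (RON + MON) / 2
AKI = (99.3 + 94.6) / 2
AKI = 193.9 / 2 = 96.95


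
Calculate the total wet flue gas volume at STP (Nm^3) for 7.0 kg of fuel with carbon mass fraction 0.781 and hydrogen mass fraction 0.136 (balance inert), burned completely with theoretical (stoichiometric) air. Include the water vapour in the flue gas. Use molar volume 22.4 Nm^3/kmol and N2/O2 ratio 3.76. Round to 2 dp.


Per kg fuel: CO2 = (C/12 kmol)*22.4 = (0.781/12)*22.4 = 1.45787 Nm^3
Per kg fuel: H2O = (H/2 kmol)*22.4 = (0.136/2)*22.4 = 1.52320 Nm^3
O2 needed per kg fuel = C/12 + H/4 = 0.781/12 + 0.136/4 = 0.09908333 kmol
Per kg fuel: N2 = O2*3.76*22.4 = 0.09908333*3.76*22.4 = 8.34519 Nm^3
Total per kg = 1.45787 + 1.52320 + 8.34519 = 11.32626 Nm^3
Total = 11.32626 * 7.0 = 79.28 Nm^3


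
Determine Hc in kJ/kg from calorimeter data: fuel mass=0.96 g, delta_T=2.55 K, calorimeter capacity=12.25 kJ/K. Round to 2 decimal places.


Hc = C_cal * delta_T / m_fuel
Q_released = 12.25 * 2.55 = 31.2375 kJ
m_fuel = 0.96 g = 0.96/1000 kg = 0.000960 kg
Hc = 31.2375 / 0.000960 = 32539.06 kJ/kg


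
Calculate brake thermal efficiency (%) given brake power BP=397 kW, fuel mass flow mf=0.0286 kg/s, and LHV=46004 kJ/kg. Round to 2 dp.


eta_BTE = (BP / (mf * LHV)) * 100
Denominator = 0.0286 * 46004 = 1315.7144 kW
eta_BTE = (397 / 1315.7144) * 100 = 30.17%


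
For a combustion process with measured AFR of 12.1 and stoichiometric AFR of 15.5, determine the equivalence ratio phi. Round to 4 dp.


phi = AFR_stoich / AFR_actual
phi = 15.5 / 12.1 = 1.2810


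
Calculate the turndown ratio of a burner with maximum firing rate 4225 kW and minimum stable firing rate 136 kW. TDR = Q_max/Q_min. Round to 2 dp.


TDR = Q_max / Q_min
TDR = 4225 / 136 = 31.07


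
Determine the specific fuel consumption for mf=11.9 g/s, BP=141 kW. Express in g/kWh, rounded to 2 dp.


SFC = (mf / BP) * 3600
Rate = 11.9 / 141 = 0.084397 g/(s*kW)
SFC = 0.084397 * 3600 = 303.83 g/kWh


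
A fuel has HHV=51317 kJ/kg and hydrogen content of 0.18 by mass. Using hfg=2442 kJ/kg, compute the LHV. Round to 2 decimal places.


LHV = HHV - hfg * 9 * H
Water correction = 2442 * 9 * 0.18 = 3956.040 kJ/kg
LHV = 51317 - 3956.040 = 47360.96 kJ/kg


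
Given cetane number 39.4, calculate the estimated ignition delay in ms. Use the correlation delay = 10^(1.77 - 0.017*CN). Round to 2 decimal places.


delay = 10^(1.77 - 0.017*CN)
Exponent = 1.77 - 0.017*39.4 = 1.1002
delay = 10^1.1002 = 12.60 ms


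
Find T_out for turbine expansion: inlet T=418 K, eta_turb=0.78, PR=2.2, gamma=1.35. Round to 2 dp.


T_out = T_in * (1 - eta * (1 - PR^(-(gamma-1)/gamma)))
Exponent = -(1.35-1)/1.35 = -0.25925926
PR^exp = 2.2^(-0.25925926) = 0.81512413
Factor = 1 - 0.78*(1 - 0.81512413) = 0.85579682
T_out = 418 * 0.85579682 = 357.72 K


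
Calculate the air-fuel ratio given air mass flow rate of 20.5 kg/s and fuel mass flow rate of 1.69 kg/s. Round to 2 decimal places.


AFR = m_air / m_fuel
AFR = 20.5 / 1.69 = 12.13


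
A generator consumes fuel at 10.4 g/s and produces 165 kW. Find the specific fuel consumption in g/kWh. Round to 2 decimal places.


SFC = (mf / BP) * 3600
Rate = 10.4 / 165 = 0.063030 g/(s*kW)
SFC = 0.063030 * 3600 = 226.91 g/kWh


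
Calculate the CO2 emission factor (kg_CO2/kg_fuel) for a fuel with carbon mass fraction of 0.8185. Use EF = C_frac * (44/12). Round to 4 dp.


EF = C_frac * (M_CO2 / M_C)
EF = 0.8185 * (44/12)
EF = 0.8185 * 3.666667 = 3.0012 kg_CO2/kg_fuel


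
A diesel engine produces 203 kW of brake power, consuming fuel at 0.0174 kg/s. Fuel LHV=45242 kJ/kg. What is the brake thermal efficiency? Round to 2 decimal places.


eta_BTE = (BP / (mf * LHV)) * 100
Denominator = 0.0174 * 45242 = 787.2108 kW
eta_BTE = (203 / 787.2108) * 100 = 25.79%


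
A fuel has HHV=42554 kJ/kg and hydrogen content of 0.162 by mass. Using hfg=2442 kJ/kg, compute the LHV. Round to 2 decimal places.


LHV = HHV - hfg * 9 * H
Water correction = 2442 * 9 * 0.162 = 3560.436 kJ/kg
LHV = 42554 - 3560.436 = 38993.56 kJ/kg


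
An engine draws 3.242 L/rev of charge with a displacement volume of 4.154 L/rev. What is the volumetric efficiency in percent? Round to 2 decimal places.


eta_v = (V_actual / V_disp) * 100
Ratio = 3.242 / 4.154 = 0.7805
eta_v = 0.7805 * 100 = 78.05%


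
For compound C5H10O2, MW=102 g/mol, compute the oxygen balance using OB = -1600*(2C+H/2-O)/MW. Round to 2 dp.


OB = -1600 * (2C + H/2 - O) / MW
Inner = 2*5 + 10/2 - 2 = 13.00
OB = -1600 * 13.00 / 102 = -203.92%


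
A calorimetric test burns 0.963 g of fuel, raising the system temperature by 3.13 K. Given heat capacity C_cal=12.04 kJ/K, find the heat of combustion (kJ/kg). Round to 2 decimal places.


Hc = C_cal * delta_T / m_fuel
Q_released = 12.04 * 3.13 = 37.6852 kJ
m_fuel = 0.963 g = 0.963/1000 kg = 0.000963 kg
Hc = 37.6852 / 0.000963 = 39133.13 kJ/kg


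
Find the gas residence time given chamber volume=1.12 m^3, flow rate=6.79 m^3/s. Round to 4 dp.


tau = V / Q_flow
tau = 1.12 / 6.79 = 0.1649 s


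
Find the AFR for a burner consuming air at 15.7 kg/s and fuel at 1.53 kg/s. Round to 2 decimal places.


AFR = m_air / m_fuel
AFR = 15.7 / 1.53 = 10.26


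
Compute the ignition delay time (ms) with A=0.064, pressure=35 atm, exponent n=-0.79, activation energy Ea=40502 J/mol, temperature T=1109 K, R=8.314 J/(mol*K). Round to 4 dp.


tau = A * P^n * exp(Ea/(R*T))
P^n = 35^(-0.79) = 0.06028180
Ea/(R*T) = 40502/(8.314*1109) = 4.392734
exp(Ea/(R*T)) = 80.861189
tau = 0.064 * 0.06028180 * 80.861189 = 0.3120 ms


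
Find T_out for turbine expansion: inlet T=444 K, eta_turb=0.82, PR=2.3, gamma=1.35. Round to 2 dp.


T_out = T_in * (1 - eta * (1 - PR^(-(gamma-1)/gamma)))
Exponent = -(1.35-1)/1.35 = -0.25925926
PR^exp = 2.3^(-0.25925926) = 0.80578413
Factor = 1 - 0.82*(1 - 0.80578413) = 0.84074299
T_out = 444 * 0.84074299 = 373.29 K


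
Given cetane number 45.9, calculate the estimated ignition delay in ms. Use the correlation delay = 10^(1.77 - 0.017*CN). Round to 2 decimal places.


delay = 10^(1.77 - 0.017*CN)
Exponent = 1.77 - 0.017*45.9 = 0.9897
delay = 10^0.9897 = 9.77 ms


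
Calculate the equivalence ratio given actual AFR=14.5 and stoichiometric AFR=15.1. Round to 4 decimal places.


phi = AFR_stoich / AFR_actual
phi = 15.1 / 14.5 = 1.0414


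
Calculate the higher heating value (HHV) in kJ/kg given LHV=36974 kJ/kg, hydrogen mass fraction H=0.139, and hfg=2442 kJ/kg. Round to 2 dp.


HHV = LHV + hfg * 9 * H
Water addition = 2442 * 9 * 0.139 = 3054.942 kJ/kg
HHV = 36974 + 3054.942 = 40028.94 kJ/kg


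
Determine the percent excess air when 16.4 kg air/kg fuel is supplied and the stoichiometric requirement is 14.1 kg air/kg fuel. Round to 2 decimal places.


Excess air = actual - stoichiometric = 16.4 - 14.1 = 2.30 kg/kg fuel
Excess air % = (excess / stoich) * 100 = (2.30 / 14.1) * 100 = 16.31%


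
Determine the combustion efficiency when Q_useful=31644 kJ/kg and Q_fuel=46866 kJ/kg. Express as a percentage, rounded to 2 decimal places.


Efficiency = (Q_useful / Q_fuel) * 100
Efficiency = (31644 / 46866) * 100
Efficiency = 0.6752 * 100 = 67.52%


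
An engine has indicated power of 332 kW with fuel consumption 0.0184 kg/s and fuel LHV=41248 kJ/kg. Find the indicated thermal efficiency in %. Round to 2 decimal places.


eta_ith = (IP / (mf * LHV)) * 100
Denominator = 0.0184 * 41248 = 758.9632 kW
eta_ith = (332 / 758.9632) * 100 = 43.74%


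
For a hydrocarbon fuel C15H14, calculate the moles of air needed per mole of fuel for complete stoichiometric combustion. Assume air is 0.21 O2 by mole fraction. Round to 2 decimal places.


Balanced combustion: C15H14 + 18.5 O2 -> 15 CO2 + 7 H2O
O2 needed = C + H/4 = 15 + 14/4 = 18.50 moles
Air moles = O2 / 0.21 = 18.50 / 0.21 = 88.10 moles air


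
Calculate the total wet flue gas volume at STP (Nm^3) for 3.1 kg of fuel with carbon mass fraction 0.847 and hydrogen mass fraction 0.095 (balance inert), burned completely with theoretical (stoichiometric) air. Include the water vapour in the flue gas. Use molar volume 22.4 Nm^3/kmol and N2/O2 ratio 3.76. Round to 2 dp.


Per kg fuel: CO2 = (C/12 kmol)*22.4 = (0.847/12)*22.4 = 1.58107 Nm^3
Per kg fuel: H2O = (H/2 kmol)*22.4 = (0.095/2)*22.4 = 1.06400 Nm^3
O2 needed per kg fuel = C/12 + H/4 = 0.847/12 + 0.095/4 = 0.09433333 kmol
Per kg fuel: N2 = O2*3.76*22.4 = 0.09433333*3.76*22.4 = 7.94513 Nm^3
Total per kg = 1.58107 + 1.06400 + 7.94513 = 10.59020 Nm^3
Total = 10.59020 * 3.1 = 32.83 Nm^3


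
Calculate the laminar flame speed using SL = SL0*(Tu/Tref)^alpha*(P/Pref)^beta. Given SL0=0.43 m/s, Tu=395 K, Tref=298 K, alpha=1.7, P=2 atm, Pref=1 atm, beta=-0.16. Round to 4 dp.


SL = SL0 * (Tu/Tref)^alpha * (P/Pref)^beta
T ratio = 395/298 = 1.32550336
(T ratio)^alpha = 1.32550336^1.7 = 1.614535
(P/Pref)^beta = 2^(-0.16) = 0.895025
SL = 0.43 * 1.614535 * 0.895025 = 0.6214 m/s


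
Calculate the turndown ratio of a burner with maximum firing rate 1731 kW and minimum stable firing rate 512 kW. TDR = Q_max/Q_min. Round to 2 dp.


TDR = Q_max / Q_min
TDR = 1731 / 512 = 3.38


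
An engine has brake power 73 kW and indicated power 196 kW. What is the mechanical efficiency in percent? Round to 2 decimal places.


eta_mech = (BP / IP) * 100
Ratio = 73 / 196 = 0.3724
eta_mech = 0.3724 * 100 = 37.24%


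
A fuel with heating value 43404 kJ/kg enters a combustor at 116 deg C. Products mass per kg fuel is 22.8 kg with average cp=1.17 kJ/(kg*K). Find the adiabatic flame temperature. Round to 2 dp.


T_ad = T_in + Hc / (m_p * cp)
Denominator = 22.8 * 1.17 = 26.6760
Temperature rise = 43404 / 26.6760 = 1627.08 K
T_ad = 116 + 1627.08 = 1743.08 deg C


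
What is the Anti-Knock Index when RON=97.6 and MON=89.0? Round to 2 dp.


AKI = (RON + MON) / 2
AKI = (97.6 + 89.0) / 2
AKI = 186.6 / 2 = 93.30


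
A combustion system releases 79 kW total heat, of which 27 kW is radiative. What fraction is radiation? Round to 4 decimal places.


f_rad = Q_rad / Q_total
f_rad = 27 / 79 = 0.3418


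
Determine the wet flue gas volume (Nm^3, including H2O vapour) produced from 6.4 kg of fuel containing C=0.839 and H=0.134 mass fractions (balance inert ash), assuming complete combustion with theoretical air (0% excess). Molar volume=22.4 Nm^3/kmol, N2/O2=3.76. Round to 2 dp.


Per kg fuel: CO2 = (C/12 kmol)*22.4 = (0.839/12)*22.4 = 1.56613 Nm^3
Per kg fuel: H2O = (H/2 kmol)*22.4 = (0.134/2)*22.4 = 1.50080 Nm^3
O2 needed per kg fuel = C/12 + H/4 = 0.839/12 + 0.134/4 = 0.10341667 kmol
Per kg fuel: N2 = O2*3.76*22.4 = 0.10341667*3.76*22.4 = 8.71017 Nm^3
Total per kg = 1.56613 + 1.50080 + 8.71017 = 11.77710 Nm^3
Total = 11.77710 * 6.4 = 75.37 Nm^3


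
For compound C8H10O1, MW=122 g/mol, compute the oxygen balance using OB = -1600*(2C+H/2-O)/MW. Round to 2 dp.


OB = -1600 * (2C + H/2 - O) / MW
Inner = 2*8 + 10/2 - 1 = 20.00
OB = -1600 * 20.00 / 122 = -262.30%


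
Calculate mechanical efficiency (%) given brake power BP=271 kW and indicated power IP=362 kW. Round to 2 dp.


eta_mech = (BP / IP) * 100
Ratio = 271 / 362 = 0.7486
eta_mech = 0.7486 * 100 = 74.86%


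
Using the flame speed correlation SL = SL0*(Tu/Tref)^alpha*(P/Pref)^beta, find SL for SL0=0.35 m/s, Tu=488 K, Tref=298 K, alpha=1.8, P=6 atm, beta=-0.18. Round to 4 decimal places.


SL = SL0 * (Tu/Tref)^alpha * (P/Pref)^beta
T ratio = 488/298 = 1.63758389
(T ratio)^alpha = 1.63758389^1.8 = 2.429777
(P/Pref)^beta = 6^(-0.18) = 0.724324
SL = 0.35 * 2.429777 * 0.724324 = 0.6160 m/s


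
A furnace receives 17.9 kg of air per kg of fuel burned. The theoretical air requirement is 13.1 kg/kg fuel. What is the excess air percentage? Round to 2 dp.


Excess air = actual - stoichiometric = 17.9 - 13.1 = 4.80 kg/kg fuel
Excess air % = (excess / stoich) * 100 = (4.80 / 13.1) * 100 = 36.64%


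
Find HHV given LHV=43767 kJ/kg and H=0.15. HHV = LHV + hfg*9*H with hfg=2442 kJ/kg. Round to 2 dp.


HHV = LHV + hfg * 9 * H
Water addition = 2442 * 9 * 0.15 = 3296.700 kJ/kg
HHV = 43767 + 3296.700 = 47063.70 kJ/kg


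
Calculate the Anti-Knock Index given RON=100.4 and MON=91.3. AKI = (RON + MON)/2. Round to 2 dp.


AKI = (RON + MON) / 2
AKI = (100.4 + 91.3) / 2
AKI = 191.7 / 2 = 95.85


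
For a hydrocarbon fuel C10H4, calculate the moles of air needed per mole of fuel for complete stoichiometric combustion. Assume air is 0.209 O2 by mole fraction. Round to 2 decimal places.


Balanced combustion: C10H4 + 11 O2 -> 10 CO2 + 2 H2O
O2 needed = C + H/4 = 10 + 4/4 = 11.00 moles
Air moles = O2 / 0.209 = 11.00 / 0.209 = 52.63 moles air


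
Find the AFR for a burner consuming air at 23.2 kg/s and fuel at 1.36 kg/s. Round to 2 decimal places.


AFR = m_air / m_fuel
AFR = 23.2 / 1.36 = 17.06


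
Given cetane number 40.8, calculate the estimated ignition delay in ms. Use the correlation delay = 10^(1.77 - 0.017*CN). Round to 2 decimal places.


delay = 10^(1.77 - 0.017*CN)
Exponent = 1.77 - 0.017*40.8 = 1.0764
delay = 10^1.0764 = 11.92 ms


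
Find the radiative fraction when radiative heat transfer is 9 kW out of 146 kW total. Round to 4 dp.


f_rad = Q_rad / Q_total
f_rad = 9 / 146 = 0.0616


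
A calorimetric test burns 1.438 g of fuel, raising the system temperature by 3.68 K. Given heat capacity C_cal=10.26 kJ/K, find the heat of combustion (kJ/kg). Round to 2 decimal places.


Hc = C_cal * delta_T / m_fuel
Q_released = 10.26 * 3.68 = 37.7568 kJ
m_fuel = 1.438 g = 1.438/1000 kg = 0.001438 kg
Hc = 37.7568 / 0.001438 = 26256.47 kJ/kg


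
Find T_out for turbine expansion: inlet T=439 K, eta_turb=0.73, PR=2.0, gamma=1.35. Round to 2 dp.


T_out = T_in * (1 - eta * (1 - PR^(-(gamma-1)/gamma)))
Exponent = -(1.35-1)/1.35 = -0.25925926
PR^exp = 2.0^(-0.25925926) = 0.83551680
Factor = 1 - 0.73*(1 - 0.83551680) = 0.87992726
T_out = 439 * 0.87992726 = 386.29 K


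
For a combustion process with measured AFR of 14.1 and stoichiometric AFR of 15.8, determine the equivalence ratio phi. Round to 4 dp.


phi = AFR_stoich / AFR_actual
phi = 15.8 / 14.1 = 1.1206


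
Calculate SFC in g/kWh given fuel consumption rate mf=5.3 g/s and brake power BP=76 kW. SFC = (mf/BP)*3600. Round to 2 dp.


SFC = (mf / BP) * 3600
Rate = 5.3 / 76 = 0.069737 g/(s*kW)
SFC = 0.069737 * 3600 = 251.05 g/kWh


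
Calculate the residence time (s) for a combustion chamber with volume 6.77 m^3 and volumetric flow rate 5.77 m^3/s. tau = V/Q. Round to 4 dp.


tau = V / Q_flow
tau = 6.77 / 5.77 = 1.1733 s


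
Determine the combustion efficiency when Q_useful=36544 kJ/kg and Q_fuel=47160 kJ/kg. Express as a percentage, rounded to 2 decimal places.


Efficiency = (Q_useful / Q_fuel) * 100
Efficiency = (36544 / 47160) * 100
Efficiency = 0.7749 * 100 = 77.49%


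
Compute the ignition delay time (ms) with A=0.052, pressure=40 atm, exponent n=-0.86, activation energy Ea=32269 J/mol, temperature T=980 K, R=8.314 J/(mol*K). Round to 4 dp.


tau = A * P^n * exp(Ea/(R*T))
P^n = 40^(-0.86) = 0.04190139
Ea/(R*T) = 32269/(8.314*980) = 3.960494
exp(Ea/(R*T)) = 52.483271
tau = 0.052 * 0.04190139 * 52.483271 = 0.1144 ms


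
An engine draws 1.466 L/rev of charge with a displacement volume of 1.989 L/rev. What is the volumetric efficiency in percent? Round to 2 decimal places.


eta_v = (V_actual / V_disp) * 100
Ratio = 1.466 / 1.989 = 0.7371
eta_v = 0.7371 * 100 = 73.71%


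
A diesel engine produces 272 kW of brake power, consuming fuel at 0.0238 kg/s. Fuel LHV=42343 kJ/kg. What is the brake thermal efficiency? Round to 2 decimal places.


eta_BTE = (BP / (mf * LHV)) * 100
Denominator = 0.0238 * 42343 = 1007.7634 kW
eta_BTE = (272 / 1007.7634) * 100 = 26.99%


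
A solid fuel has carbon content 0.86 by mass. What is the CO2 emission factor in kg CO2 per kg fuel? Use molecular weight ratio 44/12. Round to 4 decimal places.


EF = C_frac * (M_CO2 / M_C)
EF = 0.86 * (44/12)
EF = 0.86 * 3.666667 = 3.1533 kg_CO2/kg_fuel
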